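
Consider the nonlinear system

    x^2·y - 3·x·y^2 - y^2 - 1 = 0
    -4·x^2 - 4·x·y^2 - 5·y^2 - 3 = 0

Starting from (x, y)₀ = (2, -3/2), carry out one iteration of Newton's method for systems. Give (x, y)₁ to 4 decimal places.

(-0.4971, -1.8635)

At (2, -3/2): F = (-22.7500, -48.2500).
Jacobian J = [[2·x·y - 3·y^2, x^2 - 6·x·y - 2·y], [-8·x - 4·y^2, -8·x·y - 10·y]].
At the point, J = [[-12.7500, 25.0000], [-25.0000, 39.0000]] (det J = 127.7500).
Solving J·Δ = −F gives Δ = (-2.4971, -0.3635).
Then the next iterate is (x, y)₁ = (-0.4971, -1.8635).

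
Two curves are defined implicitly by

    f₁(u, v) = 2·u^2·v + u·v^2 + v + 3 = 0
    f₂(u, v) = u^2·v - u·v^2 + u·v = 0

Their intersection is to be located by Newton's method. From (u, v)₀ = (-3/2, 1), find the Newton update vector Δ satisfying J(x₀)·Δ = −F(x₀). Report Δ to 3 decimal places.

(1.833, 0.867)

At (-3/2, 1): F = (7.000, 2.250).
Jacobian J = [[4·u·v + v^2, 2·u^2 + 2·u·v + 1], [2·u·v - v^2 + v, u^2 - 2·u·v + u]].
At the point, J = [[-5.000, 2.500], [-3.000, 3.750]] (det J = -11.250).
Solving J·Δ = −F gives Δ = (1.833, 0.867).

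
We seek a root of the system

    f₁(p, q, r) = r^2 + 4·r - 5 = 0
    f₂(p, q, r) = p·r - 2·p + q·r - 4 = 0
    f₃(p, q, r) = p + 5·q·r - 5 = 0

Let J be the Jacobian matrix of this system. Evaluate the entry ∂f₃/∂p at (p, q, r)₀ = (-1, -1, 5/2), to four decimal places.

∂f₃/∂p = 1.
At (-1, -1, 5/2) this is 1.0000.

1.0000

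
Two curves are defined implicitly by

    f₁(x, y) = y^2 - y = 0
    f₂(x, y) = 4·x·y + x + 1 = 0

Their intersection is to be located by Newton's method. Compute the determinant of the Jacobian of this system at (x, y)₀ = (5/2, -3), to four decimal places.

-77.0000

J = [[0, 2·y - 1], [4·y + 1, 4·x]].
At the point, J = [[0.0000, -7.0000], [-11.0000, 10.0000]].
det J = -77.0000.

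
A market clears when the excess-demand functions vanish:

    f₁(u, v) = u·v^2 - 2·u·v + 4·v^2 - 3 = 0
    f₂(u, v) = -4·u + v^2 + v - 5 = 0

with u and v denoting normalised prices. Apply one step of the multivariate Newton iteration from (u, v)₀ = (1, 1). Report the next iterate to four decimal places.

(-0.9310, 0.7586)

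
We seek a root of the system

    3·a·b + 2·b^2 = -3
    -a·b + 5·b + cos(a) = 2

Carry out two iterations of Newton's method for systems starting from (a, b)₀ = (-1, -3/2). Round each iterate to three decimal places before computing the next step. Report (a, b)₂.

At (-1, -3/2): F = (12.000, -10.45970).
Jacobian J = [[3·b, 3·a + 4·b], [-b - sin(a), -a + 5]].
At the point, J = [[-4.500, -9.000], [2.34147, 6.000]] (det J = -5.92676).
Solving J·Δ = −F gives Δ = (-3.735, 3.201).
Then the next iterate is (a, b)₁ = (-4.735, 1.701).
Round to (-4.735, 1.701) and repeat: F = (-15.37590, 14.58184), J = [[5.103, -7.401], [-2.70074, 9.735]].
Δ = (1.407, -1.108), so (a, b)₂ = (-3.328, 0.593).

(-3.328, 0.593)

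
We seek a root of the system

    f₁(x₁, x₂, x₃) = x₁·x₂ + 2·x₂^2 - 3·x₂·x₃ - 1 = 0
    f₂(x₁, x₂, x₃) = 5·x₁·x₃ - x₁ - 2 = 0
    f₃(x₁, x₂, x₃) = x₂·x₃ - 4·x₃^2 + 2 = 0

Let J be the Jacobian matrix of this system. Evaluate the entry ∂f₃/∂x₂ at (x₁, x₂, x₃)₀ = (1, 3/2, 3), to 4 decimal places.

3.0000

∂f₃/∂x₂ = x₃.
At (1, 3/2, 3) this is 3.0000.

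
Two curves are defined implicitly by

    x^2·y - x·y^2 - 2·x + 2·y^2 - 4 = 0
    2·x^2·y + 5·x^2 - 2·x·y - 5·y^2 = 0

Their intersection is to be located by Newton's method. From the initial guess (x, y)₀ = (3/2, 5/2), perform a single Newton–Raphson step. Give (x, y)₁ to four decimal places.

At (3/2, 5/2): F = (1.7500, -16.2500).
Jacobian J = [[2·x·y - y^2 - 2, x^2 - 2·x·y + 4·y], [4·x·y + 10·x - 2·y, 2·x^2 - 2·x - 10·y]].
At the point, J = [[-0.7500, 4.7500], [25.0000, -23.5000]] (det J = -101.1250).
Solving J·Δ = −F gives Δ = (0.3566, -0.3121).
Then the next iterate is (x, y)₁ = (1.8566, 2.1879).

(1.8566, 2.1879)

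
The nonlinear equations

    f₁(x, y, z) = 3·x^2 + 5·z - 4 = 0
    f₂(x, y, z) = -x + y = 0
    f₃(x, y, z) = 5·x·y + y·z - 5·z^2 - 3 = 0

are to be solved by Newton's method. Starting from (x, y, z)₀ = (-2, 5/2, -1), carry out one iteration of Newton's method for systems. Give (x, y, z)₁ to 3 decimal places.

(-2.206, -2.206, -2.095)

At (-2, 5/2, -1): F = (3.000, 4.500, -35.500).
Jacobian J = [[6·x, 0, 5], [-1, 1, 0], [5·y, 5·x + z, y - 10·z]].
At the point, J = [[-12.000, 0.000, 5.000], [-1.000, 1.000, 0.000], [12.500, -11.000, 12.500]] (det J = -157.500).
Solving J·Δ = −F gives Δ = (-0.206, -4.706, -1.095).
Then the next iterate is (x, y, z)₁ = (-2.206, -2.206, -2.095).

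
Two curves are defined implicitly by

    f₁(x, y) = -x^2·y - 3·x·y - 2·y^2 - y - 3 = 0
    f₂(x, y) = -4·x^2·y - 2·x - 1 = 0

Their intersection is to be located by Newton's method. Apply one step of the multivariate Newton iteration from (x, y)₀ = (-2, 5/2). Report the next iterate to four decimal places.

(-1.5861, 1.1705)

At (-2, 5/2): F = (-13.0000, -37.0000).
Jacobian J = [[-2·x·y - 3·y, -x^2 - 3·x - 4·y - 1], [-8·x·y - 2, -4·x^2]].
At the point, J = [[2.5000, -9.0000], [38.0000, -16.0000]] (det J = 302.0000).
Solving J·Δ = −F gives Δ = (0.4139, -1.3295).
Then the next iterate is (x, y)₁ = (-1.5861, 1.1705).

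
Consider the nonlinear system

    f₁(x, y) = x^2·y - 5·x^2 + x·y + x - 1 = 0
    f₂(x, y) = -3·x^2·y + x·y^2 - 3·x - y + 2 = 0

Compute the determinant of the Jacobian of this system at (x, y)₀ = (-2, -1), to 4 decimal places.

-188.0000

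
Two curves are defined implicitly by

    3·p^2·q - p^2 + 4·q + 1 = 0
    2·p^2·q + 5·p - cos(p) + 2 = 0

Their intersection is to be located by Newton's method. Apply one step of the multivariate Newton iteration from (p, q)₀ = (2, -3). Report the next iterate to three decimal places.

(-5.289, -18.034)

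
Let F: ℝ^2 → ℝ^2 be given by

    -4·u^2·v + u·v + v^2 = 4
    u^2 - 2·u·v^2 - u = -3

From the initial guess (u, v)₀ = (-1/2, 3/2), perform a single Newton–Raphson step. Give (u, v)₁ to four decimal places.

At (-1/2, 3/2): F = (-4.0000, 6.0000).
Jacobian J = [[-8·u·v + v, -4·u^2 + u + 2·v], [2·u - 2·v^2 - 1, -4·u·v]].
At the point, J = [[7.5000, 1.5000], [-6.5000, 3.0000]] (det J = 32.2500).
Solving J·Δ = −F gives Δ = (0.6512, -0.5891).
Then the next iterate is (u, v)₁ = (0.1512, 0.9109).

(0.1512, 0.9109)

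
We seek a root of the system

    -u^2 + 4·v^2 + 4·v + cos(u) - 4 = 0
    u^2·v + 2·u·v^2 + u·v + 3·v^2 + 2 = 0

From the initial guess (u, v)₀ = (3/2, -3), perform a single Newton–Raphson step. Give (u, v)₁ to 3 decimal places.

At (3/2, -3): F = (17.82074, 44.750).
Jacobian J = [[-2·u - sin(u), 8·v + 4], [2·u·v + 2·v^2 + v, u^2 + 4·u·v + u + 6·v]].
At the point, J = [[-3.99749, -20.000], [6.000, -32.250]] (det J = 248.91921).
Solving J·Δ = −F gives Δ = (-1.287, 1.148).
Then the next iterate is (u, v)₁ = (0.213, -1.852).

(0.213, -1.852)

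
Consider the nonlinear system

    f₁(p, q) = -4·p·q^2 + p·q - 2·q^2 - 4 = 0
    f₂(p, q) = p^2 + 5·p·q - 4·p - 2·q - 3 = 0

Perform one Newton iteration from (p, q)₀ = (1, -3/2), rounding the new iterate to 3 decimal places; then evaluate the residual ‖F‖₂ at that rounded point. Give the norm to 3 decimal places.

At (1, -3/2): F = (-19.000, -10.500).
Jacobian J = [[-4·q^2 + q, -8·p·q + p - 4·q], [2·p + 5·q - 4, 5·p - 2]].
At the point, J = [[-10.500, 19.000], [-9.500, 3.000]] (det J = 149.000).
Solving J·Δ = −F gives Δ = (-0.956, 0.471).
Then the next iterate is (p, q)₁ = (0.044, -1.029).
Re-evaluating at (0.044, -1.029): F = (-6.34931, -1.34244), so ‖F‖₂ = 6.490.

6.490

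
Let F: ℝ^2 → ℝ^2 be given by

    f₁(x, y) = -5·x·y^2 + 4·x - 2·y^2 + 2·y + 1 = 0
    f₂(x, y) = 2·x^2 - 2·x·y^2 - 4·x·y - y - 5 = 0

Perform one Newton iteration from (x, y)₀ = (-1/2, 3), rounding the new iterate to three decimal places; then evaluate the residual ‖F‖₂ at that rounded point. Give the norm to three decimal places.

At (-1/2, 3): F = (9.500, 7.500).
Jacobian J = [[-5·y^2 + 4, -10·x·y - 4·y + 2], [4·x - 2·y^2 - 4·y, -4·x·y - 4·x - 1]].
At the point, J = [[-41.000, 5.000], [-32.000, 7.000]] (det J = -127.000).
Solving J·Δ = −F gives Δ = (0.228, -0.028).
Then the next iterate is (x, y)₁ = (-0.272, 2.972).
Re-evaluating at (-0.272, 2.972): F = (0.20302, 0.21454), so ‖F‖₂ = 0.295.

0.295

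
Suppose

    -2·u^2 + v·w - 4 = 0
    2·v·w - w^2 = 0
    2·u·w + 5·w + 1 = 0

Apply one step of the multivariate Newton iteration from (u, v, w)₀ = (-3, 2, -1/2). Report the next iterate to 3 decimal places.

At (-3, 2, -1/2): F = (-23.000, -2.250, 1.500).
Jacobian J = [[-4·u, w, v], [0, 2·w, 2·v - 2·w], [2·w, 0, 2·u + 5]].
At the point, J = [[12.000, -0.500, 2.000], [0.000, -1.000, 5.000], [-1.000, 0.000, -1.000]] (det J = 12.500).
Solving J·Δ = −F gives Δ = (1.810, -3.800, -0.310).
Then the next iterate is (u, v, w)₁ = (-1.190, -1.800, -0.810).

(-1.190, -1.800, -0.810)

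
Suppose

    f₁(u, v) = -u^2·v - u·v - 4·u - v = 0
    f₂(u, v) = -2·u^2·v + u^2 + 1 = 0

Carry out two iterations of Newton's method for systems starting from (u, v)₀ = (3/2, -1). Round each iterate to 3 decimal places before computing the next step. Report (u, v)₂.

At (3/2, -1): F = (-1.250, 7.750).
Jacobian J = [[-2·u·v - v - 4, -u^2 - u - 1], [-4·u·v + 2·u, -2·u^2]].
At the point, J = [[0.000, -4.750], [9.000, -4.500]] (det J = 42.750).
Solving J·Δ = −F gives Δ = (-0.993, -0.263).
Then the next iterate is (u, v)₁ = (0.507, -1.263).
Round to (0.507, -1.263) and repeat: F = (0.19999, 1.90635), J = [[-1.45632, -1.76405], [3.57536, -0.51410]].
Δ = (-0.462, 0.495), so (u, v)₂ = (0.045, -0.768).

(0.045, -0.768)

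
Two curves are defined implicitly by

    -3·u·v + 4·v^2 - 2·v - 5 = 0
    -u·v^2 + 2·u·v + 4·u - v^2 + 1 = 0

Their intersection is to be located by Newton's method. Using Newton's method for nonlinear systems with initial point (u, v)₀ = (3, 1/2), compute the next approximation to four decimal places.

At (3, 1/2): F = (-9.5000, 15.0000).
Jacobian J = [[-3·v, -3·u + 8·v - 2], [-v^2 + 2·v + 4, -2·u·v + 2·u - 2·v]].
At the point, J = [[-1.5000, -7.0000], [4.7500, 2.0000]] (det J = 30.2500).
Solving J·Δ = −F gives Δ = (-2.8430, -0.7479).
Then the next iterate is (u, v)₁ = (0.1570, -0.2479).

(0.1570, -0.2479)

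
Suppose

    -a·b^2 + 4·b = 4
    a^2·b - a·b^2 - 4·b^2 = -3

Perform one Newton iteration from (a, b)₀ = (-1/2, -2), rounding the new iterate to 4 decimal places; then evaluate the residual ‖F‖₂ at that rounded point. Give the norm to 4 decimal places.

11.9011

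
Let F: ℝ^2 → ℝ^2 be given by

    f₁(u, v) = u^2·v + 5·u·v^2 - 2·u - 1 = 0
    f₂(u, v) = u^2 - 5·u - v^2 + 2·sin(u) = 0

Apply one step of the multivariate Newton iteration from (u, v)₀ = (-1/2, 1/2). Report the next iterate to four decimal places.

(-0.0220, 0.0122)

At (-1/2, 1/2): F = (-0.5000, 1.541149).
Jacobian J = [[2·u·v + 5·v^2 - 2, u^2 + 10·u·v], [2·u + 2·cos(u) - 5, -2·v]].
At the point, J = [[-1.2500, -2.2500], [-4.244835, -1.0000]] (det J = -8.300878).
Solving J·Δ = −F gives Δ = (0.4780, -0.4878).
Then the next iterate is (u, v)₁ = (-0.0220, 0.0122).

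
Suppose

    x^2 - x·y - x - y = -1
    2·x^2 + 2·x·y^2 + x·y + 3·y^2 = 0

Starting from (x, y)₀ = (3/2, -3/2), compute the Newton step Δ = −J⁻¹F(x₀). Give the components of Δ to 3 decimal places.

At (3/2, -3/2): F = (5.500, 15.750).
Jacobian J = [[2·x - y - 1, -x - 1], [4·x + 2·y^2 + y, 4·x·y + x + 6·y]].
At the point, J = [[3.500, -2.500], [9.000, -16.500]] (det J = -35.250).
Solving J·Δ = −F gives Δ = (-1.457, 0.160).

(-1.457, 0.160)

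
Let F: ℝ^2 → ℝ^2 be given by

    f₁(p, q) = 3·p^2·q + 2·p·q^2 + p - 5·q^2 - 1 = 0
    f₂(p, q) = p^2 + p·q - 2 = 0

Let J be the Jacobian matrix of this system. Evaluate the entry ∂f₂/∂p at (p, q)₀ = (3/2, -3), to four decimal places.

0.0000

∂f₂/∂p = 2·p + q.
At (3/2, -3) this is 0.0000.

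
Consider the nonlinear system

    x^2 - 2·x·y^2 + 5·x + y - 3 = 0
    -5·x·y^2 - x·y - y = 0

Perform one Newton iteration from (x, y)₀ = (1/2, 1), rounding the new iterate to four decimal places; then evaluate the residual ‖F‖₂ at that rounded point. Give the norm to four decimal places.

At (1/2, 1): F = (-0.2500, -4.0000).
Jacobian J = [[2·x - 2·y^2 + 5, -4·x·y + 1], [-5·y^2 - y, -10·x·y - x - 1]].
At the point, J = [[4.0000, -1.0000], [-6.0000, -6.5000]] (det J = -32.0000).
Solving J·Δ = −F gives Δ = (-0.0742, -0.5469).
Then the next iterate is (x, y)₁ = (0.4258, 0.4531).
Re-evaluating at (0.4258, 0.4531): F = (-0.411428, -1.083113), so ‖F‖₂ = 1.1586.

1.1586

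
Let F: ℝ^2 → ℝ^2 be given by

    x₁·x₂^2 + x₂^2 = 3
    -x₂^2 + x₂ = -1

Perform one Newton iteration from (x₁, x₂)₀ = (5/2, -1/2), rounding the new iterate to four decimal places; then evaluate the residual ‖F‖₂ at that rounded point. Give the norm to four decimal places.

1.0040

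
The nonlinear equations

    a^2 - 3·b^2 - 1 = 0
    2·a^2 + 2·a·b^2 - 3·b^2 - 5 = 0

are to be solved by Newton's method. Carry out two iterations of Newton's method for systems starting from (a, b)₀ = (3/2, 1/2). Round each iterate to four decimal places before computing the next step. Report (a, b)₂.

At (3/2, 1/2): F = (0.5000, -0.5000).
Jacobian J = [[2·a, -6·b], [4·a + 2·b^2, 4·a·b - 6·b]].
At the point, J = [[3.0000, -3.0000], [6.5000, 0.0000]] (det J = 19.5000).
Solving J·Δ = −F gives Δ = (0.0769, 0.2436).
Then the next iterate is (a, b)₁ = (1.5769, 0.7436).
Round to (1.5769, 0.7436) and repeat: F = (-0.172209, 0.058270), J = [[3.1538, -4.4616], [7.413482, 0.228731]].
Δ = (-0.0065, -0.0432), so (a, b)₂ = (1.5704, 0.7004).

(1.5704, 0.7004)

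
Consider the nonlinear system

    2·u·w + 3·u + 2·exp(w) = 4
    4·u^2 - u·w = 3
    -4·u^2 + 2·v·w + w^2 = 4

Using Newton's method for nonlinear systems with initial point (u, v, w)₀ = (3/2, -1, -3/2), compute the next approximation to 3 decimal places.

(1.003, -3.316, -0.469)

At (3/2, -1, -3/2): F = (-3.55374, 8.250, -7.750).
Jacobian J = [[2·w + 3, 0, 2·u + 2·exp(w)], [8·u - w, 0, -u], [-8·u, 2·w, 2·v + 2·w]].
At the point, J = [[0.000, 0.000, 3.44626], [13.500, 0.000, -1.500], [-12.000, -3.000, -5.000]] (det J = -139.57354).
Solving J·Δ = −F gives Δ = (-0.497, -2.316, 1.031).
Then the next iterate is (u, v, w)₁ = (1.003, -3.316, -0.469).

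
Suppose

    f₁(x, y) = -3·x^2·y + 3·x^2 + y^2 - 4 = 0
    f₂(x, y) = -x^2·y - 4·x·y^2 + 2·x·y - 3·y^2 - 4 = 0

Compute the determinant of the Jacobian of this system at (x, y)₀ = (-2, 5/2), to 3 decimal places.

236.000

J = [[-6·x·y + 6·x, -3·x^2 + 2·y], [-2·x·y - 4·y^2 + 2·y, -x^2 - 8·x·y + 2·x - 6·y]].
At the point, J = [[18.000, -7.000], [-10.000, 17.000]].
det J = 236.000.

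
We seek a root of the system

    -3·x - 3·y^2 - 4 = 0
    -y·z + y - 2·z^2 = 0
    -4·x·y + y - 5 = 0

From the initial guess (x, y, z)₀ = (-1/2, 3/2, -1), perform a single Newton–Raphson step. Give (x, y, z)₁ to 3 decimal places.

(-1.012, 0.643, -0.714)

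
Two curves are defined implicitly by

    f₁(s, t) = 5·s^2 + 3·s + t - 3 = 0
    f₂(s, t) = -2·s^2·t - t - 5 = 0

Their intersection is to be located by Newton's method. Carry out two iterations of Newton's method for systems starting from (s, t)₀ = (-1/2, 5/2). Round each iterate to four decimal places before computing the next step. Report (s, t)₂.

(1.8262, 14.9408)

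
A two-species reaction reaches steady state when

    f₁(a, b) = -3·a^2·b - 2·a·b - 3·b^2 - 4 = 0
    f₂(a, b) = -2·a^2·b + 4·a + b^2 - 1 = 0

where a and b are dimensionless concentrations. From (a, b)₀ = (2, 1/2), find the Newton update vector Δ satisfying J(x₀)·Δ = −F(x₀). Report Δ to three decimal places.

At (2, 1/2): F = (-12.750, 3.250).
Jacobian J = [[-6·a·b - 2·b, -3·a^2 - 2·a - 6·b], [-4·a·b + 4, -2·a^2 + 2·b]].
At the point, J = [[-7.000, -19.000], [0.000, -7.000]] (det J = 49.000).
Solving J·Δ = −F gives Δ = (-3.082, 0.464).

(-3.082, 0.464)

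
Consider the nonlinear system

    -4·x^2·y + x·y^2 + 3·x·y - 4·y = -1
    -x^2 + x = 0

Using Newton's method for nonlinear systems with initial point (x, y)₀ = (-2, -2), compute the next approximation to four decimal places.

(-0.8000, -1.7667)

At (-2, -2): F = (45.0000, -6.0000).
Jacobian J = [[-8·x·y + y^2 + 3·y, -4·x^2 + 2·x·y + 3·x - 4], [-2·x + 1, 0]].
At the point, J = [[-34.0000, -18.0000], [5.0000, 0.0000]] (det J = 90.0000).
Solving J·Δ = −F gives Δ = (1.2000, 0.2333).
Then the next iterate is (x, y)₁ = (-0.8000, -1.7667).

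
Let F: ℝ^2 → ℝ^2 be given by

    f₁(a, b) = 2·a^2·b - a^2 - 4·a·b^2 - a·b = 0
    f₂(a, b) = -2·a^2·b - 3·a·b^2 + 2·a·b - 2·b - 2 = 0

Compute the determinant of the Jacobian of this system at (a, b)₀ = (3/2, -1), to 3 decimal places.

-81.000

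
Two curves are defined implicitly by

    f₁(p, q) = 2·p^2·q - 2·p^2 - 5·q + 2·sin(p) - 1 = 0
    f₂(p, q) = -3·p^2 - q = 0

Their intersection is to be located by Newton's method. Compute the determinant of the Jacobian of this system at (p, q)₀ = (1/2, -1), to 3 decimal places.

-11.255

J = [[4·p·q - 4·p + 2·cos(p), 2·p^2 - 5], [-6·p, -1]].
At the point, J = [[-2.24483, -4.500], [-3.000, -1.000]].
det J = -11.255.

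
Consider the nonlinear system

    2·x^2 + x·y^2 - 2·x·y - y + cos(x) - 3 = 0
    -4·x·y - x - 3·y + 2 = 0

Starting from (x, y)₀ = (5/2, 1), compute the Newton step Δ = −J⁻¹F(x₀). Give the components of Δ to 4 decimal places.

At (5/2, 1): F = (5.198856, -13.5000).
Jacobian J = [[4·x + y^2 - 2·y - sin(x), 2·x·y - 2·x - 1], [-4·y - 1, -4·x - 3]].
At the point, J = [[8.401528, -1.0000], [-5.0000, -13.0000]] (det J = -114.219862).
Solving J·Δ = −F gives Δ = (-0.7099, -0.7654).

(-0.7099, -0.7654)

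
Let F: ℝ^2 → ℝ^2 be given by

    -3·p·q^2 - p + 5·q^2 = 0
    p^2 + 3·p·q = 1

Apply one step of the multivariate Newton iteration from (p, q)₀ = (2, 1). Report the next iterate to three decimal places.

At (2, 1): F = (-3.000, 9.000).
Jacobian J = [[-3·q^2 - 1, -6·p·q + 10·q], [2·p + 3·q, 3·p]].
At the point, J = [[-4.000, -2.000], [7.000, 6.000]] (det J = -10.000).
Solving J·Δ = −F gives Δ = (0.000, -1.500).
Then the next iterate is (p, q)₁ = (2.000, -0.500).

(2.000, -0.500)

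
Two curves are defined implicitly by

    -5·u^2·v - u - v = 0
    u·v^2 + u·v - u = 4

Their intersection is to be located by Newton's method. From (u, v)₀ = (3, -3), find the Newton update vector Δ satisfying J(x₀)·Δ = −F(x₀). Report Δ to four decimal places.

At (3, -3): F = (135.0000, 11.0000).
Jacobian J = [[-10·u·v - 1, -5·u^2 - 1], [v^2 + v - 1, 2·u·v + u]].
At the point, J = [[89.0000, -46.0000], [5.0000, -15.0000]] (det J = -1105.0000).
Solving J·Δ = −F gives Δ = (-1.3747, 0.2751).

(-1.3747, 0.2751)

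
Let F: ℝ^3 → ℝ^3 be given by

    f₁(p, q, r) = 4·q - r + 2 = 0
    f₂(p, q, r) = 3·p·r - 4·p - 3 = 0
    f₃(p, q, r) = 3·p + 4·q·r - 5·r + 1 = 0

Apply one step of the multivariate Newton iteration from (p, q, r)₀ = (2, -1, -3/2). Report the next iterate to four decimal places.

(0.7158, -0.4965, 0.0140)

At (2, -1, -3/2): F = (-0.5000, -20.0000, 20.5000).
Jacobian J = [[0, 4, -1], [3·r - 4, 0, 3·p], [3, 4·r, 4·q - 5]].
At the point, J = [[0.0000, 4.0000, -1.0000], [-8.5000, 0.0000, 6.0000], [3.0000, -6.0000, -9.0000]] (det J = -285.0000).
Solving J·Δ = −F gives Δ = (-1.2842, 0.5035, 1.5140).
Then the next iterate is (p, q, r)₁ = (0.7158, -0.4965, 0.0140).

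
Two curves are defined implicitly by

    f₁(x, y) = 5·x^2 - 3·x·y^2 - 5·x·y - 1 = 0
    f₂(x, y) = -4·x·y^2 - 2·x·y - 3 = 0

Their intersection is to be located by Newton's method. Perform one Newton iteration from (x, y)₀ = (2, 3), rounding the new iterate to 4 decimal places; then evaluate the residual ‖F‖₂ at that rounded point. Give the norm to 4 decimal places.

32.9060

At (2, 3): F = (-65.0000, -87.0000).
Jacobian J = [[10·x - 3·y^2 - 5·y, -6·x·y - 5·x], [-4·y^2 - 2·y, -8·x·y - 2·x]].
At the point, J = [[-22.0000, -46.0000], [-42.0000, -52.0000]] (det J = -788.0000).
Solving J·Δ = −F gives Δ = (-0.7893, -1.0355).
Then the next iterate is (x, y)₁ = (1.2107, 1.9645).
Re-evaluating at (1.2107, 1.9645): F = (-19.580347, -26.446466), so ‖F‖₂ = 32.9060.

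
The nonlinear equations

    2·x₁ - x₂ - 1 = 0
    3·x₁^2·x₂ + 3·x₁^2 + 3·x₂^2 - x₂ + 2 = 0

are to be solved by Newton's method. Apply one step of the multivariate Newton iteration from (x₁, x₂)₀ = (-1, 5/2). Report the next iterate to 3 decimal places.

At (-1, 5/2): F = (-5.500, 28.750).
Jacobian J = [[2, -1], [6·x₁·x₂ + 6·x₁, 3·x₁^2 + 6·x₂ - 1]].
At the point, J = [[2.000, -1.000], [-21.000, 17.000]] (det J = 13.000).
Solving J·Δ = −F gives Δ = (4.981, 4.462).
Then the next iterate is (x₁, x₂)₁ = (3.981, 6.962).

(3.981, 6.962)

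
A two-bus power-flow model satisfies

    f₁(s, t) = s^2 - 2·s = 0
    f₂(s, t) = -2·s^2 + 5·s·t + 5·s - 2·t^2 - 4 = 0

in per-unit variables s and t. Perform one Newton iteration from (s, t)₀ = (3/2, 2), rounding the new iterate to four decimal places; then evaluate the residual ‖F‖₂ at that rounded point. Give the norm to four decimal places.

At (3/2, 2): F = (-0.7500, 6.0000).
Jacobian J = [[2·s - 2, 0], [-4·s + 5·t + 5, 5·s - 4·t]].
At the point, J = [[1.0000, 0.0000], [9.0000, -0.5000]] (det J = -0.5000).
Solving J·Δ = −F gives Δ = (0.7500, 25.5000).
Then the next iterate is (s, t)₁ = (2.2500, 27.5000).
Re-evaluating at (2.2500, 27.5000): F = (0.5625, -1206.0000), so ‖F‖₂ = 1206.0001.

1206.0001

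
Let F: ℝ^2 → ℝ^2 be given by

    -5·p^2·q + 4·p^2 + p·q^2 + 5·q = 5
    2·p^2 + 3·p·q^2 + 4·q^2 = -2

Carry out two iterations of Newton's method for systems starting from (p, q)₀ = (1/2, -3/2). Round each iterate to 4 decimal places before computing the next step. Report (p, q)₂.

At (1/2, -3/2): F = (-8.5000, 14.8750).
Jacobian J = [[-10·p·q + 8·p + q^2, -5·p^2 + 2·p·q + 5], [4·p + 3·q^2, 6·p·q + 8·q]].
At the point, J = [[13.7500, 2.2500], [8.7500, -16.5000]] (det J = -246.5625).
Solving J·Δ = −F gives Δ = (0.4331, 1.1312).
Then the next iterate is (p, q)₁ = (0.9331, -0.3688).
Round to (0.9331, -0.3688) and repeat: F = (-1.628858, 4.666147), J = [[11.042086, -0.041633], [4.140440, -5.015164]].
Δ = (0.1515, 1.0555), so (p, q)₂ = (1.0846, 0.6867).

(1.0846, 0.6867)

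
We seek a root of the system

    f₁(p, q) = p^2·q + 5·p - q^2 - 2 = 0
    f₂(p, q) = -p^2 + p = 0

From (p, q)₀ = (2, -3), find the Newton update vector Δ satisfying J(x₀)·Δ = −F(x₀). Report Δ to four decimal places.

(-0.6667, 0.8333)

At (2, -3): F = (-13.0000, -2.0000).
Jacobian J = [[2·p·q + 5, p^2 - 2·q], [-2·p + 1, 0]].
At the point, J = [[-7.0000, 10.0000], [-3.0000, 0.0000]] (det J = 30.0000).
Solving J·Δ = −F gives Δ = (-0.6667, 0.8333).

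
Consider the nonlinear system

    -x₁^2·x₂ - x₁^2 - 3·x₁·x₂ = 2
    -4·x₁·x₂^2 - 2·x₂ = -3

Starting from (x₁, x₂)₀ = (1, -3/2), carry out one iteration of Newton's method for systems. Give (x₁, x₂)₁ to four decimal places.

(0.0526, -2.0526)

At (1, -3/2): F = (3.0000, -3.0000).
Jacobian J = [[-2·x₁·x₂ - 2·x₁ - 3·x₂, -x₁^2 - 3·x₁], [-4·x₂^2, -8·x₁·x₂ - 2]].
At the point, J = [[5.5000, -4.0000], [-9.0000, 10.0000]] (det J = 19.0000).
Solving J·Δ = −F gives Δ = (-0.9474, -0.5526).
Then the next iterate is (x₁, x₂)₁ = (0.0526, -2.0526).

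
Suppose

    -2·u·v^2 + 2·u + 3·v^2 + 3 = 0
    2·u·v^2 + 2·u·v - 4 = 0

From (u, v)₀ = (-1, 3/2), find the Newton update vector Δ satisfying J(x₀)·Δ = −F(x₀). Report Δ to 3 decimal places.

At (-1, 3/2): F = (12.250, -11.500).
Jacobian J = [[-2·v^2 + 2, -4·u·v + 6·v], [2·v^2 + 2·v, 4·u·v + 2·u]].
At the point, J = [[-2.500, 15.000], [7.500, -8.000]] (det J = -92.500).
Solving J·Δ = −F gives Δ = (0.805, -0.682).

(0.805, -0.682)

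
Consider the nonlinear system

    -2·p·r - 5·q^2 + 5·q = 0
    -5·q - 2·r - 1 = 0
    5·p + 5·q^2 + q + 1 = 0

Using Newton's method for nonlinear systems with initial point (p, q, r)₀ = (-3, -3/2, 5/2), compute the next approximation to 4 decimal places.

(-3.2389, -1.8889, 4.2222)

At (-3, -3/2, 5/2): F = (-3.7500, 1.5000, -4.2500).
Jacobian J = [[-2·r, -10·q + 5, -2·p], [0, -5, -2], [5, 10·q + 1, 0]].
At the point, J = [[-5.0000, 20.0000, 6.0000], [0.0000, -5.0000, -2.0000], [5.0000, -14.0000, 0.0000]] (det J = 90.0000).
Solving J·Δ = −F gives Δ = (-0.2389, -0.3889, 1.7222).
Then the next iterate is (p, q, r)₁ = (-3.2389, -1.8889, 4.2222).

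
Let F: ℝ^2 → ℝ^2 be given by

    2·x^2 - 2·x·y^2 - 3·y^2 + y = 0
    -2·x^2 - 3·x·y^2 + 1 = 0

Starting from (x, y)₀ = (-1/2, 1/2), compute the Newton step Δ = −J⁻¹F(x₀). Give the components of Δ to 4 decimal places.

(0.6500, -1.1250)

At (-1/2, 1/2): F = (0.5000, 0.8750).
Jacobian J = [[4·x - 2·y^2, -4·x·y - 6·y + 1], [-4·x - 3·y^2, -6·x·y]].
At the point, J = [[-2.5000, -1.0000], [1.2500, 1.5000]] (det J = -2.5000).
Solving J·Δ = −F gives Δ = (0.6500, -1.1250).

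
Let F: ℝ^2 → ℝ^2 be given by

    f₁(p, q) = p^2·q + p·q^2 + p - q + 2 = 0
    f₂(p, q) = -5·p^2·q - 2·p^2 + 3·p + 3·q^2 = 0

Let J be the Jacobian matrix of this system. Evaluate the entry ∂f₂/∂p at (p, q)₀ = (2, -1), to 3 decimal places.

15.000

∂f₂/∂p = -10·p·q - 4·p + 3.
At (2, -1) this is 15.000.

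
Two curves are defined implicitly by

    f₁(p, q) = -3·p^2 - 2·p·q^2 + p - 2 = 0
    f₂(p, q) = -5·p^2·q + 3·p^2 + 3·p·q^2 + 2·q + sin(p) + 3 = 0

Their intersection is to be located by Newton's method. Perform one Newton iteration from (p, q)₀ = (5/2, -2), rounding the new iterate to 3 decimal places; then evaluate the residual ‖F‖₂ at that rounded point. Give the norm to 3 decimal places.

At (5/2, -2): F = (-38.250, 110.84847).
Jacobian J = [[-6·p - 2·q^2 + 1, -4·p·q], [-10·p·q + 6·p + 3·q^2 + cos(p), -5·p^2 + 6·p·q + 2]].
At the point, J = [[-22.000, 20.000], [76.19886, -59.250]] (det J = -220.47713).
Solving J·Δ = −F gives Δ = (0.224, 2.159).
Then the next iterate is (p, q)₁ = (2.724, 0.159).
Re-evaluating at (2.724, 0.159): F = (-21.67426, 20.29165), so ‖F‖₂ = 29.690.

29.690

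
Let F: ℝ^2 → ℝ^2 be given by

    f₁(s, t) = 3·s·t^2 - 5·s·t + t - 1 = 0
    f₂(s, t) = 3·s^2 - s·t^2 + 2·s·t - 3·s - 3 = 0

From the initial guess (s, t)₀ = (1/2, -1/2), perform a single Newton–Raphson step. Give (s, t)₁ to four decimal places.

(12.0000, 12.0000)

At (1/2, -1/2): F = (0.1250, -4.3750).
Jacobian J = [[3·t^2 - 5·t, 6·s·t - 5·s + 1], [6·s - t^2 + 2·t - 3, -2·s·t + 2·s]].
At the point, J = [[3.2500, -3.0000], [-1.2500, 1.5000]] (det J = 1.1250).
Solving J·Δ = −F gives Δ = (11.5000, 12.5000).
Then the next iterate is (s, t)₁ = (12.0000, 12.0000).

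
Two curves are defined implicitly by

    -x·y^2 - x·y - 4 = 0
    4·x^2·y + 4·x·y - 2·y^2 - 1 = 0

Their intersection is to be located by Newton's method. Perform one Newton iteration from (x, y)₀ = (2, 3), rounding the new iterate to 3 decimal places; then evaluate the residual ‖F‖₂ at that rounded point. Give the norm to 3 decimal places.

17.698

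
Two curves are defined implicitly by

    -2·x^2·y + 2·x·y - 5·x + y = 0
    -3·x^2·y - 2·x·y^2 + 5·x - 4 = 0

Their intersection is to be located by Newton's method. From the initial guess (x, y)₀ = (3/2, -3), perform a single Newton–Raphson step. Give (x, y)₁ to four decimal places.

(2.3061, -3.7143)

At (3/2, -3): F = (-6.0000, -3.2500).
Jacobian J = [[-4·x·y + 2·y - 5, -2·x^2 + 2·x + 1], [-6·x·y - 2·y^2 + 5, -3·x^2 - 4·x·y]].
At the point, J = [[7.0000, -0.5000], [14.0000, 11.2500]] (det J = 85.7500).
Solving J·Δ = −F gives Δ = (0.8061, -0.7143).
Then the next iterate is (x, y)₁ = (2.3061, -3.7143).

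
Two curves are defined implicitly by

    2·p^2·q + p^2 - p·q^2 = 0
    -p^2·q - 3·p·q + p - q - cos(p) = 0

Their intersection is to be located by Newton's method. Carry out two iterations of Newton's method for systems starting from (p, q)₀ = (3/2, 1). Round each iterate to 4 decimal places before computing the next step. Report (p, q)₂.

(0.5947, 0.1120)

At (3/2, 1): F = (5.2500, -6.320737).
Jacobian J = [[4·p·q + 2·p - q^2, 2·p^2 - 2·p·q], [-2·p·q - 3·q + sin(p) + 1, -p^2 - 3·p - 1]].
At the point, J = [[8.0000, 1.5000], [-4.002505, -7.7500]] (det J = -55.996242).
Solving J·Δ = −F gives Δ = (-0.5573, -0.5278).
Then the next iterate is (p, q)₁ = (0.9427, 0.4722).
Round to (0.9427, 0.4722) and repeat: F = (1.517759, -1.872171), J = [[3.442999, 0.887081], [-0.497738, -4.716783]].
Δ = (-0.3480, -0.3602), so (p, q)₂ = (0.5947, 0.1120).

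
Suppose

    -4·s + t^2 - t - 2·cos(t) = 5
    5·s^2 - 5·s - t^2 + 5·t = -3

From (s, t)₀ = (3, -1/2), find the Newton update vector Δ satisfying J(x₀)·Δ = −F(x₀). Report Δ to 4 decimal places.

(0.3707, -6.5864)

At (3, -1/2): F = (-18.005165, 30.2500).
Jacobian J = [[-4, 2·t + 2·sin(t) - 1], [10·s - 5, -2·t + 5]].
At the point, J = [[-4.0000, -2.958851], [25.0000, 6.0000]] (det J = 49.971277).
Solving J·Δ = −F gives Δ = (0.3707, -6.5864).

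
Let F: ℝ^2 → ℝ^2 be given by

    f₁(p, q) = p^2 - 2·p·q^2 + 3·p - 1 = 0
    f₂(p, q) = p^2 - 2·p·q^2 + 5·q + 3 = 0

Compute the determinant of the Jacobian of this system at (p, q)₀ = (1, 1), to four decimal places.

3.0000

J = [[2·p - 2·q^2 + 3, -4·p·q], [2·p - 2·q^2, -4·p·q + 5]].
At the point, J = [[3.0000, -4.0000], [0.0000, 1.0000]].
det J = 3.0000.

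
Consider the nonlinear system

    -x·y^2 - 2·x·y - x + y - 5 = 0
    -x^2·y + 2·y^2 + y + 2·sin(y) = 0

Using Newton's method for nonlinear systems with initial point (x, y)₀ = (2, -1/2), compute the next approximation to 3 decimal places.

(-5.296, -4.676)

At (2, -1/2): F = (-6.000, 1.04115).
Jacobian J = [[-y^2 - 2·y - 1, -2·x·y - 2·x + 1], [-2·x·y, -x^2 + 4·y + 2·cos(y) + 1]].
At the point, J = [[-0.250, -1.000], [2.000, -3.24483]] (det J = 2.81121).
Solving J·Δ = −F gives Δ = (-7.296, -4.176).
Then the next iterate is (x, y)₁ = (-5.296, -4.676).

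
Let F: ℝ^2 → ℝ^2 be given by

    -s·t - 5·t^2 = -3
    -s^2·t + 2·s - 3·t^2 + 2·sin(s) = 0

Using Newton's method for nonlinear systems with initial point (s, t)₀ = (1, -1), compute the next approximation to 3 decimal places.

At (1, -1): F = (-1.000, 1.68294).
Jacobian J = [[-t, -s - 10·t], [-2·s·t + 2·cos(s) + 2, -s^2 - 6·t]].
At the point, J = [[1.000, 9.000], [5.08060, 5.000]] (det J = -40.72544).
Solving J·Δ = −F gives Δ = (-0.495, 0.166).
Then the next iterate is (s, t)₁ = (0.505, -0.834).

(0.505, -0.834)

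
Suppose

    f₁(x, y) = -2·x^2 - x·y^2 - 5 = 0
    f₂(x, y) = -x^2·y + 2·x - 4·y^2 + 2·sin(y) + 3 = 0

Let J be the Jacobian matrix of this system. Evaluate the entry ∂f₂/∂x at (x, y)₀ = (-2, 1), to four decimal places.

∂f₂/∂x = -2·x·y + 2.
At (-2, 1) this is 6.0000.

6.0000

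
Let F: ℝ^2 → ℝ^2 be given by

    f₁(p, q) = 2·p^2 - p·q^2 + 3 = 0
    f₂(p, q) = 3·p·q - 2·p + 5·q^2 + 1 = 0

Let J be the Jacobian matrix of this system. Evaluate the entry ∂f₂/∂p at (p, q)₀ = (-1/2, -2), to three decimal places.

∂f₂/∂p = 3·q - 2.
At (-1/2, -2) this is -8.000.

-8.000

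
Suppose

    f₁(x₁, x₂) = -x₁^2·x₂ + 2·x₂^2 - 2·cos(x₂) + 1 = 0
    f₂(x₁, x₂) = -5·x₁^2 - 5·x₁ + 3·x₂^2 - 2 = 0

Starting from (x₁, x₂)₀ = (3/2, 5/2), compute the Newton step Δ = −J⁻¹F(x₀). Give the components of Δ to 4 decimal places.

(-2.4090, -3.0787)

At (3/2, 5/2): F = (9.477287, -2.0000).
Jacobian J = [[-2·x₁·x₂, -x₁^2 + 4·x₂ + 2·sin(x₂)], [-10·x₁ - 5, 6·x₂]].
At the point, J = [[-7.5000, 8.946944], [-20.0000, 15.0000]] (det J = 66.438886).
Solving J·Δ = −F gives Δ = (-2.4090, -3.0787).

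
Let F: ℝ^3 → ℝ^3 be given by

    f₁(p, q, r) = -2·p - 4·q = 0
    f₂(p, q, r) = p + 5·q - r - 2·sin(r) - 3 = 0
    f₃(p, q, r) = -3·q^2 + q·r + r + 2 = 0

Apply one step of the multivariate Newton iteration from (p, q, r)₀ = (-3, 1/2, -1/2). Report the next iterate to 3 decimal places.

At (-3, 1/2, -1/2): F = (4.000, -2.04115, 0.500).
Jacobian J = [[-2, -4, 0], [1, 5, -2·cos(r) - 1], [0, -6·q + r, q + 1]].
At the point, J = [[-2.000, -4.000, 0.000], [1.000, 5.000, -2.75517], [0.000, -3.500, 1.500]] (det J = 10.28616).
Solving J·Δ = −F gives Δ = (1.488, 0.256, 0.264).
Then the next iterate is (p, q, r)₁ = (-1.512, 0.756, -0.236).

(-1.512, 0.756, -0.236)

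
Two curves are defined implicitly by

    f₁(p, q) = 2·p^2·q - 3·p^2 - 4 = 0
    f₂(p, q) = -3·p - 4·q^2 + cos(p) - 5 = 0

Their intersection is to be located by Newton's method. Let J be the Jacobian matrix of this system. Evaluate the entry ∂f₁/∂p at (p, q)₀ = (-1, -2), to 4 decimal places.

∂f₁/∂p = 4·p·q - 6·p.
At (-1, -2) this is 14.0000.

14.0000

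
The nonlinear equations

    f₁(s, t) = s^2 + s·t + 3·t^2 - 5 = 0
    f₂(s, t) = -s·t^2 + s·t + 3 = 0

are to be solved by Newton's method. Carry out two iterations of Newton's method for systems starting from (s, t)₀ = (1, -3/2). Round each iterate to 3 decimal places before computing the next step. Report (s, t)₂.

(0.960, -1.337)

At (1, -3/2): F = (1.250, -0.750).
Jacobian J = [[2·s + t, s + 6·t], [-t^2 + t, -2·s·t + s]].
At the point, J = [[0.500, -8.000], [-3.750, 4.000]] (det J = -28.000).
Solving J·Δ = −F gives Δ = (-0.036, 0.154).
Then the next iterate is (s, t)₁ = (0.964, -1.346).
Round to (0.964, -1.346) and repeat: F = (0.06690, -0.04404), J = [[0.582, -7.112], [-3.15772, 3.55909]].
Δ = (-0.004, 0.009), so (s, t)₂ = (0.960, -1.337).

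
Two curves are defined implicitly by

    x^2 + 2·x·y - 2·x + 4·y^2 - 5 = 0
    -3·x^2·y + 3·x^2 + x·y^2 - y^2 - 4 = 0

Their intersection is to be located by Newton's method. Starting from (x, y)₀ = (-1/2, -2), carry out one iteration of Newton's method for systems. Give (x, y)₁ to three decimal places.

(-0.968, -0.969)

At (-1/2, -2): F = (14.250, -7.750).
Jacobian J = [[2·x + 2·y - 2, 2·x + 8·y], [-6·x·y + 6·x + y^2, -3·x^2 + 2·x·y - 2·y]].
At the point, J = [[-7.000, -17.000], [-5.000, 5.250]] (det J = -121.750).
Solving J·Δ = −F gives Δ = (-0.468, 1.031).
Then the next iterate is (x, y)₁ = (-0.968, -0.969).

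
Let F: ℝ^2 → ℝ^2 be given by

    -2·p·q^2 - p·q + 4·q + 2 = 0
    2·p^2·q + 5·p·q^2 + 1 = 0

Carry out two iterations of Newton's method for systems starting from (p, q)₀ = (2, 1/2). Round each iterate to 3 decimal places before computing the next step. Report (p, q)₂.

(5.897, -1.304)

At (2, 1/2): F = (2.000, 7.500).
Jacobian J = [[-2·q^2 - q, -4·p·q - p + 4], [4·p·q + 5·q^2, 2·p^2 + 10·p·q]].
At the point, J = [[-1.000, -2.000], [5.250, 18.000]] (det J = -7.500).
Solving J·Δ = −F gives Δ = (6.800, -2.400).
Then the next iterate is (p, q)₁ = (8.800, -1.900).
Round to (8.800, -1.900) and repeat: F = (-52.416, -134.432), J = [[-5.320, 62.080], [-48.830, -12.320]].
Δ = (-2.903, 0.596), so (p, q)₂ = (5.897, -1.304).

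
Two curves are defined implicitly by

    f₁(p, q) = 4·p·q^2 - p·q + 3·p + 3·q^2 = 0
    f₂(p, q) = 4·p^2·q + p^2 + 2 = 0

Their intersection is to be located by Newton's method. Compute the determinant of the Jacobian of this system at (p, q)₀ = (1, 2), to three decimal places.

-418.000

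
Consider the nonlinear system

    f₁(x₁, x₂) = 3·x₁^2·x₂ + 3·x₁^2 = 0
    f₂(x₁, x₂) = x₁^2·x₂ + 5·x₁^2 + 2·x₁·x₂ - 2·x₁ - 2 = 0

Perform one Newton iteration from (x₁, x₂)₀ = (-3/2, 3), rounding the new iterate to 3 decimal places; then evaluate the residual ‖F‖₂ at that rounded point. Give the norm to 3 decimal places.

8.374

At (-3/2, 3): F = (27.000, 10.000).
Jacobian J = [[6·x₁·x₂ + 6·x₁, 3·x₁^2], [2·x₁·x₂ + 10·x₁ + 2·x₂ - 2, x₁^2 + 2·x₁]].
At the point, J = [[-36.000, 6.750], [-20.000, -0.750]] (det J = 162.000).
Solving J·Δ = −F gives Δ = (0.542, -1.111).
Then the next iterate is (x₁, x₂)₁ = (-0.958, 1.889).
Re-evaluating at (-0.958, 1.889): F = (7.95426, 2.61915), so ‖F‖₂ = 8.374.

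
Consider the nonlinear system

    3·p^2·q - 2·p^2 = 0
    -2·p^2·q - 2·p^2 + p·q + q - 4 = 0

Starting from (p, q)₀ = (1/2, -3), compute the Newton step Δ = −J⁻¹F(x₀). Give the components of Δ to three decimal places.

At (1/2, -3): F = (-2.750, -7.500).
Jacobian J = [[6·p·q - 4·p, 3·p^2], [-4·p·q - 4·p + q, -2·p^2 + p + 1]].
At the point, J = [[-11.000, 0.750], [1.000, 1.000]] (det J = -11.750).
Solving J·Δ = −F gives Δ = (0.245, 7.255).

(0.245, 7.255)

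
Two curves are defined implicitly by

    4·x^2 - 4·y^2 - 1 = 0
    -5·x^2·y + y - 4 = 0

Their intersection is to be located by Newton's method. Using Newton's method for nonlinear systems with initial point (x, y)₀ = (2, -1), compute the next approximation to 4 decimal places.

(1.2909, -0.9569)

At (2, -1): F = (11.0000, 15.0000).
Jacobian J = [[8·x, -8·y], [-10·x·y, -5·x^2 + 1]].
At the point, J = [[16.0000, 8.0000], [20.0000, -19.0000]] (det J = -464.0000).
Solving J·Δ = −F gives Δ = (-0.7091, 0.0431).
Then the next iterate is (x, y)₁ = (1.2909, -0.9569).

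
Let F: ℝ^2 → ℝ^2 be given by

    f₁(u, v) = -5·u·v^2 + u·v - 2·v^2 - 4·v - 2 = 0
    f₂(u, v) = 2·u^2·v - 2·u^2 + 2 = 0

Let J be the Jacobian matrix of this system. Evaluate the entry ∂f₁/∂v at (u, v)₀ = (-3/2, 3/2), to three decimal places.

11.000

∂f₁/∂v = -10·u·v + u - 4·v - 4.
At (-3/2, 3/2) this is 11.000.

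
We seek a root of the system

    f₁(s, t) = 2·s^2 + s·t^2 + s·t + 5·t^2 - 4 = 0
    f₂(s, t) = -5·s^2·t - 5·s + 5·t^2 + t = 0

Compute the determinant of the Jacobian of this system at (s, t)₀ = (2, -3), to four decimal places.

1514.0000

J = [[4·s + t^2 + t, 2·s·t + s + 10·t], [-10·s·t - 5, -5·s^2 + 10·t + 1]].
At the point, J = [[14.0000, -40.0000], [55.0000, -49.0000]].
det J = 1514.0000.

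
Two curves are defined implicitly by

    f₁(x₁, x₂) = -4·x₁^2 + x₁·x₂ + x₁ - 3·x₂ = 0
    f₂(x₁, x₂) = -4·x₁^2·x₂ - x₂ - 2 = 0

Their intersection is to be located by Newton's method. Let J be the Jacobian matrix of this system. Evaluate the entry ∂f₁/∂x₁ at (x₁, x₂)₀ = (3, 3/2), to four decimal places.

-21.5000

∂f₁/∂x₁ = -8·x₁ + x₂ + 1.
At (3, 3/2) this is -21.5000.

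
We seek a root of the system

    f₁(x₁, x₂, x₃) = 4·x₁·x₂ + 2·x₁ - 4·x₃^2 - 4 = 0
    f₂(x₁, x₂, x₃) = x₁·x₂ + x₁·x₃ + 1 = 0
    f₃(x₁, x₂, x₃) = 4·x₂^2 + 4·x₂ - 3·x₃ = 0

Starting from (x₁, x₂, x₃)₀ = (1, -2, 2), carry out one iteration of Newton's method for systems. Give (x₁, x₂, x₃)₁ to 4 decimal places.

(1.1852, -1.4444, 0.4444)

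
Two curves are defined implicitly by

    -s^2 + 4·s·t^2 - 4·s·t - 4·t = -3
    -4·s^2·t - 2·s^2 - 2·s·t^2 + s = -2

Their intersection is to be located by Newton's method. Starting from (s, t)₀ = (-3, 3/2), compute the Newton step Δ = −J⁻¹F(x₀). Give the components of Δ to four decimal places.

(1.1882, -0.3681)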